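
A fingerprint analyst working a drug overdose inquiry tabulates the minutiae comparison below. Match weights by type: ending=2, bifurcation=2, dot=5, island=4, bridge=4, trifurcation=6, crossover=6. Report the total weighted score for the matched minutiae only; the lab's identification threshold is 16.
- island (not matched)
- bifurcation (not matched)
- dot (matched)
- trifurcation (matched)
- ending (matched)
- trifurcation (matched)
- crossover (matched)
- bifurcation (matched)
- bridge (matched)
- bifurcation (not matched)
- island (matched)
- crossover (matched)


Weighted minutiae match score:
  island: not matched, +0
  bifurcation: not matched, +0
  dot: matched, +5 (running total 5)
  trifurcation: matched, +6 (running total 11)
  ending: matched, +2 (running total 13)
  trifurcation: matched, +6 (running total 19)
  crossover: matched, +6 (running total 25)
  bifurcation: matched, +2 (running total 27)
  bridge: matched, +4 (running total 31)
  bifurcation: not matched, +0
  island: matched, +4 (running total 35)
  crossover: matched, +6 (running total 41)
Total score = 41
Threshold = 16; verdict = identification

41


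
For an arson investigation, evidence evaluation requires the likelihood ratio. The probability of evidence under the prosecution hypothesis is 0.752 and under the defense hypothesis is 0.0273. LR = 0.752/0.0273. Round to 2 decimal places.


Likelihood ratio calculation:
LR = P(E|Hp) / P(E|Hd)
LR = 0.752 / 0.0273
LR = 27.55

27.55


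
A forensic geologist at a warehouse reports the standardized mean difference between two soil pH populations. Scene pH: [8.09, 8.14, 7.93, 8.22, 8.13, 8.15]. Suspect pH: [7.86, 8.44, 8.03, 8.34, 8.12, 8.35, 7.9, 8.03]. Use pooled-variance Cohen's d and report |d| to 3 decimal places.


Pooled-variance Cohen's d for soil pH comparison:
Scene mean = 48.66 / 6 = 8.11
Suspect mean = 65.07 / 8 = 8.13375
Scene sample variance s_s^2 = 0.00956
Suspect sample variance s_c^2 = 0.04777
Pooled variance = ((n_s-1)*s_s^2 + (n_c-1)*s_c^2) / (n_s + n_c - 2) = 0.031849
Pooled SD = sqrt(0.031849) = 0.178463
Mean difference = -0.02375
|d| = |-0.02375| / 0.178463 = 0.133

0.133


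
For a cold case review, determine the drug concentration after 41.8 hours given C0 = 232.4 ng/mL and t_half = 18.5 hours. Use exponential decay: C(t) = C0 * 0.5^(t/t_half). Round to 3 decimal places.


Drug concentration decay:
Number of half-lives = t / t_half = 41.8 / 18.5 = 2.259459
Decay factor = 0.5^2.259459 = 0.20885028
C(t) = 232.4 * 0.20885028 = 48.537 ng/mL

48.537


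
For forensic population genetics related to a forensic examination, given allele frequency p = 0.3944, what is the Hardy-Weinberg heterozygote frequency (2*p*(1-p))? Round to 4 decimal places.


Hardy-Weinberg heterozygote frequency:
q = 1 - p = 1 - 0.3944 = 0.6056
2pq = 2 * 0.3944 * 0.6056 = 0.4777

0.4777


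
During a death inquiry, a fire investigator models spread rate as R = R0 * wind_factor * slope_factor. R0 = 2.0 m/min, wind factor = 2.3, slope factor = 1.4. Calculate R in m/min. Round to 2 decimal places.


Fire spread rate calculation:
R = R0 * wind_factor * slope_factor
= 2.0 * 2.3 * 1.4
= 4.6 * 1.4
= 6.44 m/min

6.44


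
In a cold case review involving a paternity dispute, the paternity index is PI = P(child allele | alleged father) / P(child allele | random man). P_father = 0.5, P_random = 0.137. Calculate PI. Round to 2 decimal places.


Paternity Index calculation:
PI = P(allele|father) / P(allele|random)
PI = 0.5 / 0.137
PI = 3.65

3.65


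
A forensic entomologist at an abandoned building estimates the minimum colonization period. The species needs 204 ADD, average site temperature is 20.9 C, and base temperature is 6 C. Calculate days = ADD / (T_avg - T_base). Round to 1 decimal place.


Insect development time:
Effective temperature = avg_temp - T_base = 20.9 - 6 = 14.9 C
Days = ADD / effective_temp = 204 / 14.9 = 13.7 days

13.7


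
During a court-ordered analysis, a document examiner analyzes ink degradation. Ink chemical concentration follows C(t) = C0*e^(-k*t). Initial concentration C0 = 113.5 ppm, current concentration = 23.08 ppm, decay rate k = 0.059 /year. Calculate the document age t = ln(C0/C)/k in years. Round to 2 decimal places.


Document age estimation:
C0/C = 113.5 / 23.08 = 4.917678
ln(C0/C) = 1.592836
t = 1.592836 / 0.059 = 27.00 years

27.00


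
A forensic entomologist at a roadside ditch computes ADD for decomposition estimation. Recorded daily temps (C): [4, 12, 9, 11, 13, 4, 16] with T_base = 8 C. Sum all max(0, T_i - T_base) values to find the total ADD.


Computing ADD day by day:
Day 1: max(0, 4 - 8) = 0
Day 2: max(0, 12 - 8) = 4
Day 3: max(0, 9 - 8) = 1
Day 4: max(0, 11 - 8) = 3
Day 5: max(0, 13 - 8) = 5
Day 6: max(0, 4 - 8) = 0
Day 7: max(0, 16 - 8) = 8
Total ADD = 21

21


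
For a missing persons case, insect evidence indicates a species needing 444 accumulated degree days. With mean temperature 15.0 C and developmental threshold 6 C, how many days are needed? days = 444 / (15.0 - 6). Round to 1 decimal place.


Insect development time:
Effective temperature = avg_temp - T_base = 15.0 - 6 = 9.0 C
Days = ADD / effective_temp = 444 / 9.0 = 49.3 days

49.3


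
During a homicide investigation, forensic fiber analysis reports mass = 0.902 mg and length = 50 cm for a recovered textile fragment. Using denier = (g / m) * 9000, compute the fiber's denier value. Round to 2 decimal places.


Denier calculation:
Mass in grams = 0.902 mg / 1000 = 0.000902 g
Length in meters = 50 cm / 100 = 0.5 m
Linear density = mass / length = 0.000902 / 0.5 = 0.001804 g/m
Denier = (g/m) * 9000 = 0.001804 * 9000 = 16.24

16.24


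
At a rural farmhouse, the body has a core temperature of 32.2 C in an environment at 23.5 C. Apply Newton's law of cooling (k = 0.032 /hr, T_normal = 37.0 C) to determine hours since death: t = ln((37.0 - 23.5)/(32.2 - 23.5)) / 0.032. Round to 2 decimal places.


Using Newton's law of cooling:
t = ln((T_normal - T_ambient) / (T_body - T_ambient)) / k
T_normal - T_ambient = 13.5
T_body - T_ambient = 8.7
Ratio = 1.551724
ln(ratio) = 0.439367
t = 0.439367 / 0.032 = 13.73 hours

13.73


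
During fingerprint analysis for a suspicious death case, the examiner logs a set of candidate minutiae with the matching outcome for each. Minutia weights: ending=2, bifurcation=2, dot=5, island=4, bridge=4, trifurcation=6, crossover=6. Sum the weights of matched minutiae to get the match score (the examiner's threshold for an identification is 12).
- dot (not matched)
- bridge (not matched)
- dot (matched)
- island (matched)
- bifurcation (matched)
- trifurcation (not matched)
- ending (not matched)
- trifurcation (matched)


Weighted minutiae match score:
  dot: not matched, +0
  bridge: not matched, +0
  dot: matched, +5 (running total 5)
  island: matched, +4 (running total 9)
  bifurcation: matched, +2 (running total 11)
  trifurcation: not matched, +0
  ending: not matched, +0
  trifurcation: matched, +6 (running total 17)
Total score = 17
Threshold = 12; verdict = identification

17


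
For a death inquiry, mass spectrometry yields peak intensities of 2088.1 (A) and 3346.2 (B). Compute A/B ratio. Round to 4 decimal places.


Spectral peak ratio:
Peak A = 2088.1 counts
Peak B = 3346.2 counts
Ratio = 2088.1 / 3346.2 = 0.6240

0.6240


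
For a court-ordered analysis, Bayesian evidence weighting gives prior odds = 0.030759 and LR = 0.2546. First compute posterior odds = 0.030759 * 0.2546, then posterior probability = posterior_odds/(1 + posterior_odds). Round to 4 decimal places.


Bayesian evidence evaluation:
Posterior odds = prior_odds * LR = 0.030759 * 0.2546 = 0.007831241
Posterior probability = posterior_odds / (1 + posterior_odds)
= 0.007831241 / (1 + 0.007831241)
= 0.007831241 / 1.007831241
= 0.0078

0.0078


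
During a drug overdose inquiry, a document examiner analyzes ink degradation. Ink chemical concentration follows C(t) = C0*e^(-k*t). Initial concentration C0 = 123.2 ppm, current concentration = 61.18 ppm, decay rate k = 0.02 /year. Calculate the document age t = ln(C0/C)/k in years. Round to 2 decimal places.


Document age estimation:
C0/C = 123.2 / 61.18 = 2.01373
ln(C0/C) = 0.699989
t = 0.699989 / 0.02 = 35.00 years

35.00


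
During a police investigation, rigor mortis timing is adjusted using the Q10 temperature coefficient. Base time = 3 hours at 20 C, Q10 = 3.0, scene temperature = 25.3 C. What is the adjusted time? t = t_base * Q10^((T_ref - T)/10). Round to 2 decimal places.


Rigor mortis time adjustment:
Exponent = (T_ref - T_actual) / 10 = (20 - 25.3) / 10 = -0.53
Q10 factor = 3.0^-0.53 = 0.55863
t_adjusted = 3 * 0.55863 = 1.68 hours

1.68


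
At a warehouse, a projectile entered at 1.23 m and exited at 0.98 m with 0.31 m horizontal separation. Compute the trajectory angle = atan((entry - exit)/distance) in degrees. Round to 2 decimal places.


Bullet trajectory angle:
Height difference = 1.23 - 0.98 = 0.25 m
angle = atan(0.25 / 0.31)
angle = atan(0.806452)
angle = 38.88 degrees

38.88


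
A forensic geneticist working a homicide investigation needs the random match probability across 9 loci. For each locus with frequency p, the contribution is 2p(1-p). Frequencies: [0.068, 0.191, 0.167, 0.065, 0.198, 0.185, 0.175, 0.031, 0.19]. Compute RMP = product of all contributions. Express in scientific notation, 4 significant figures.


Computing RMP for 9 loci:
Locus 1: 2 * 0.068 * 0.932 = 0.126752
Locus 2: 2 * 0.191 * 0.809 = 0.309038
Locus 3: 2 * 0.167 * 0.833 = 0.278222
Locus 4: 2 * 0.065 * 0.935 = 0.12155
Locus 5: 2 * 0.198 * 0.802 = 0.317592
Locus 6: 2 * 0.185 * 0.815 = 0.30155
Locus 7: 2 * 0.175 * 0.825 = 0.28875
Locus 8: 2 * 0.031 * 0.969 = 0.060078
Locus 9: 2 * 0.19 * 0.81 = 0.3078
RMP = 6.774e-07

6.774e-07


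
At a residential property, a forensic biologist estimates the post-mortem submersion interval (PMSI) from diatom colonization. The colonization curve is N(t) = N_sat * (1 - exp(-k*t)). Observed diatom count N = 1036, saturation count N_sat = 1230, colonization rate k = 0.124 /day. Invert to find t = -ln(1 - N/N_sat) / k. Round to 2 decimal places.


PMSI from diatom colonization curve:
N / N_sat = 1036 / 1230 = 0.842276
1 - N/N_sat = 0.157724
ln(1 - N/N_sat) = -1.846909
t = -ln(1 - N/N_sat) / k = -(-1.846909) / 0.124 = 14.89 days

14.89


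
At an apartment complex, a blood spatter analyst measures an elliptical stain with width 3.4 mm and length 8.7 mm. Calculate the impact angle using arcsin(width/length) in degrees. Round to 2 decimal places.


Blood spatter impact angle calculation:
width / length = 3.4 / 8.7 = 0.390805
angle = arcsin(0.390805)
angle = 23.00 degrees

23.00


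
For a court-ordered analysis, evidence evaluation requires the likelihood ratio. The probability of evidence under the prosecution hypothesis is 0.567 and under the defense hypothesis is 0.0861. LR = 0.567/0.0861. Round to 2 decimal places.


Likelihood ratio calculation:
LR = P(E|Hp) / P(E|Hd)
LR = 0.567 / 0.0861
LR = 6.59

6.59


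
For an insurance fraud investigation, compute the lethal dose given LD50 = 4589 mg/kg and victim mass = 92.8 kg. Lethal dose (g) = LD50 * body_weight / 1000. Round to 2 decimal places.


Lethal dose calculation:
Lethal dose = LD50 * body_weight / 1000
= 4589 * 92.8 / 1000
= 425859.2 / 1000
= 425.86 g

425.86


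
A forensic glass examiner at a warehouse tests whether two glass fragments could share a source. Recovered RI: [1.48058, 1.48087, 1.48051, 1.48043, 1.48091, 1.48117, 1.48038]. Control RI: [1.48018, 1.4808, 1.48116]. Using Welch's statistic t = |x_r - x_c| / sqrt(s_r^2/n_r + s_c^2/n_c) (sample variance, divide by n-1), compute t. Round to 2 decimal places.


Welch's t-criterion for glass RI comparison:
Recovered mean = sum / n_r = 10.36485 / 7 = 1.4806929
Control mean = sum / n_c = 4.44214 / 3 = 1.4807133
Recovered sample variance s_r^2 = 8.65571e-08
Control sample variance s_c^2 = 2.45733e-07
Welch SE (unpooled) = sqrt(s_r^2/n_r + s_c^2/n_c) = sqrt(1.23653e-08 + 8.19111e-08) = sqrt(9.42764e-08) = 0.000307045
|mean_r - mean_c| = 2.04762e-05
t = 2.04762e-05 / 0.000307045 = 0.07

0.07


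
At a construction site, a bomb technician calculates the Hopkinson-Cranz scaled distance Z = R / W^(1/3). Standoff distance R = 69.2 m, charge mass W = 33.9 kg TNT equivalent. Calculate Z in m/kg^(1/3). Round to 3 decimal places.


Scaled distance calculation:
W^(1/3) = 33.9^(1/3) = 3.236433
Z = R / W^(1/3) = 69.2 / 3.236433
Z = 21.382 m/kg^(1/3)

21.382


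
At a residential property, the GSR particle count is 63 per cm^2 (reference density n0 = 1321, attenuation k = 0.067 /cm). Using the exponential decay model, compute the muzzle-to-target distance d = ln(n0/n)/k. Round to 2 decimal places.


GSR distance calculation:
n0/n = 1321 / 63 = 20.968254
ln(n0/n) = 3.04301
d = 3.04301 / 0.067 = 45.42 cm

45.42


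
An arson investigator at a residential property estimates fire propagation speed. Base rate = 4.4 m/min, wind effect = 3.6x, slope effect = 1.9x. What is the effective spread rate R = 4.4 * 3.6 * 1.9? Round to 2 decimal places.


Fire spread rate calculation:
R = R0 * wind_factor * slope_factor
= 4.4 * 3.6 * 1.9
= 15.84 * 1.9
= 30.10 m/min

30.10


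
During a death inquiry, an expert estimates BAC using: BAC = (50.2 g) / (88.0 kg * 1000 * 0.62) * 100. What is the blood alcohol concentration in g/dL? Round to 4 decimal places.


Applying the Widmark formula:
BAC = (dose_g / (body_wt * 1000 * r)) * 100
Denominator = 88.0 * 1000 * 0.62 = 54560
BAC = (50.2 / 54560) * 100
BAC = 0.0920 g/dL

0.0920


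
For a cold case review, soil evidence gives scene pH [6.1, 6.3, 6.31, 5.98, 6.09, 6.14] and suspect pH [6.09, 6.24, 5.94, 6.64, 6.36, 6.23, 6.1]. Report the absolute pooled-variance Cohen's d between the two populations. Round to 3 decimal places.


Pooled-variance Cohen's d for soil pH comparison:
Scene mean = 36.92 / 6 = 6.153333
Suspect mean = 43.6 / 7 = 6.228571
Scene sample variance s_s^2 = 0.016627
Suspect sample variance s_c^2 = 0.050948
Pooled variance = ((n_s-1)*s_s^2 + (n_c-1)*s_c^2) / (n_s + n_c - 2) = 0.035347
Pooled SD = sqrt(0.035347) = 0.188008
Mean difference = -0.075238
|d| = |-0.075238| / 0.188008 = 0.400

0.400


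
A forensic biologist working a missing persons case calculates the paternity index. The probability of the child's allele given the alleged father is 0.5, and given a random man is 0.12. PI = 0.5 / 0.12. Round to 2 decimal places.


Paternity Index calculation:
PI = P(allele|father) / P(allele|random)
PI = 0.5 / 0.12
PI = 4.17

4.17


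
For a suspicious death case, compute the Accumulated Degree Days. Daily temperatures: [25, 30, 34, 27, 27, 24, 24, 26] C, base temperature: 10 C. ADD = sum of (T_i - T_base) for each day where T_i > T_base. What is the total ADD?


Computing ADD day by day:
Day 1: max(0, 25 - 10) = 15
Day 2: max(0, 30 - 10) = 20
Day 3: max(0, 34 - 10) = 24
Day 4: max(0, 27 - 10) = 17
Day 5: max(0, 27 - 10) = 17
Day 6: max(0, 24 - 10) = 14
Day 7: max(0, 24 - 10) = 14
Day 8: max(0, 26 - 10) = 16
Total ADD = 137

137


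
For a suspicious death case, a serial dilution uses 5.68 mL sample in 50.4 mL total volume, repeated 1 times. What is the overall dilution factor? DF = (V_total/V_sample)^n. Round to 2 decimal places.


Dilution factor calculation:
Single dilution = V_total / V_sample = 50.4 / 5.68 ≈ 8.873239
Number of dilutions = 1
Total DF = (50.4 / 5.68)^1 (full precision, rounded at the end) = 8.87

8.87


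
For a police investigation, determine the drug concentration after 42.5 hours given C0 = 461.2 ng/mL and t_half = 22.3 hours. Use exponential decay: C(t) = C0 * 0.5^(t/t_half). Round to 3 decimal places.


Drug concentration decay:
Number of half-lives = t / t_half = 42.5 / 22.3 = 1.90583
Decay factor = 0.5^1.90583 = 0.26686278
C(t) = 461.2 * 0.26686278 = 123.077 ng/mL

123.077


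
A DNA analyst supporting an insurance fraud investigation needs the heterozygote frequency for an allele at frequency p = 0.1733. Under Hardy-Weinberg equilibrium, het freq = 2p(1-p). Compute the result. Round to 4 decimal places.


Hardy-Weinberg heterozygote frequency:
q = 1 - p = 1 - 0.1733 = 0.8267
2pq = 2 * 0.1733 * 0.8267 = 0.2865

0.2865


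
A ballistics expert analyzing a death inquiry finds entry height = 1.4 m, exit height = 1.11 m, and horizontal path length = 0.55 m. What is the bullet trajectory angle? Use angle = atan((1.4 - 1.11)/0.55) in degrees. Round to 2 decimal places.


Bullet trajectory angle:
Height difference = 1.4 - 1.11 = 0.29 m
angle = atan(0.29 / 0.55)
angle = atan(0.527273)
angle = 27.80 degrees

27.80


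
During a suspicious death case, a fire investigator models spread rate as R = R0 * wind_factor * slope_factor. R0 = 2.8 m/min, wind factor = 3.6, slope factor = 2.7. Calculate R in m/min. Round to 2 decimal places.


Fire spread rate calculation:
R = R0 * wind_factor * slope_factor
= 2.8 * 3.6 * 2.7
= 10.08 * 2.7
= 27.22 m/min

27.22


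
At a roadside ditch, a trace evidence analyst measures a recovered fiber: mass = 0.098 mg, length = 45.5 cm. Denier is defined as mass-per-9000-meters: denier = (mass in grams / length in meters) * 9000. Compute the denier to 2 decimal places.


Denier calculation:
Mass in grams = 0.098 mg / 1000 = 0.000098 g
Length in meters = 45.5 cm / 100 = 0.455 m
Linear density = mass / length = 0.000098 / 0.455 = 0.00021538 g/m
Denier = (g/m) * 9000 = 0.00021538 * 9000 = 1.94

1.94


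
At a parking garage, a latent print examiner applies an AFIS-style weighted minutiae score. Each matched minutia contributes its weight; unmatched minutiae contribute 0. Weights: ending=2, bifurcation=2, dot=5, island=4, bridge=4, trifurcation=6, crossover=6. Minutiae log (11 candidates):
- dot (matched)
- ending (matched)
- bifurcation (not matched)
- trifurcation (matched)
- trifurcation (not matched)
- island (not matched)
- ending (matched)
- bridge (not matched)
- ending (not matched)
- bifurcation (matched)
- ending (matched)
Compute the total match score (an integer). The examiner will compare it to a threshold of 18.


Weighted minutiae match score:
  dot: matched, +5 (running total 5)
  ending: matched, +2 (running total 7)
  bifurcation: not matched, +0
  trifurcation: matched, +6 (running total 13)
  trifurcation: not matched, +0
  island: not matched, +0
  ending: matched, +2 (running total 15)
  bridge: not matched, +0
  ending: not matched, +0
  bifurcation: matched, +2 (running total 17)
  ending: matched, +2 (running total 19)
Total score = 19
Threshold = 18; verdict = identification

19


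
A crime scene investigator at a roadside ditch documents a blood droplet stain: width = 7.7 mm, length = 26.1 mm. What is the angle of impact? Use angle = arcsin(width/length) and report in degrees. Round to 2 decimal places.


Blood spatter impact angle calculation:
width / length = 7.7 / 26.1 = 0.295019
angle = arcsin(0.295019)
angle = 17.16 degrees

17.16


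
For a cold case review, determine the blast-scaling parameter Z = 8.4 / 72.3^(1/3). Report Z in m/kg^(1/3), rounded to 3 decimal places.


Scaled distance calculation:
W^(1/3) = 72.3^(1/3) = 4.165938
Z = R / W^(1/3) = 8.4 / 4.165938
Z = 2.016 m/kg^(1/3)

2.016


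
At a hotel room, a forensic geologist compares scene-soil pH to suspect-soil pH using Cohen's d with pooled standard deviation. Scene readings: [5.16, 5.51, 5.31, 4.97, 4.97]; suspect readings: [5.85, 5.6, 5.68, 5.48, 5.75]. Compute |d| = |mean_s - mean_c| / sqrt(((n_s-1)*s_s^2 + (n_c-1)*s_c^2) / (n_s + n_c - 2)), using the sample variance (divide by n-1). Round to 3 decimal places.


Pooled-variance Cohen's d for soil pH comparison:
Scene mean = 25.92 / 5 = 5.184
Suspect mean = 28.36 / 5 = 5.672
Scene sample variance s_s^2 = 0.05358
Suspect sample variance s_c^2 = 0.01997
Pooled variance = ((n_s-1)*s_s^2 + (n_c-1)*s_c^2) / (n_s + n_c - 2) = 0.036775
Pooled SD = sqrt(0.036775) = 0.191768
Mean difference = -0.488
|d| = |-0.488| / 0.191768 = 2.545

2.545


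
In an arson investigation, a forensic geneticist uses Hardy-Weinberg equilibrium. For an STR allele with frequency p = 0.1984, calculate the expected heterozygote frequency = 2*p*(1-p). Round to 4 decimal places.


Hardy-Weinberg heterozygote frequency:
q = 1 - p = 1 - 0.1984 = 0.8016
2pq = 2 * 0.1984 * 0.8016 = 0.3181

0.3181


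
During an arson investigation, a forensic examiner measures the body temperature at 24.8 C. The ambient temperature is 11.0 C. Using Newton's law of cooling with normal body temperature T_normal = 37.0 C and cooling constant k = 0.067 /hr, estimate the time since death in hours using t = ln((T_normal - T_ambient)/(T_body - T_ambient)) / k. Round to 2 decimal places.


Using Newton's law of cooling:
t = ln((T_normal - T_ambient) / (T_body - T_ambient)) / k
T_normal - T_ambient = 26.0
T_body - T_ambient = 13.8
Ratio = 1.884058
ln(ratio) = 0.633428
t = 0.633428 / 0.067 = 9.45 hours

9.45


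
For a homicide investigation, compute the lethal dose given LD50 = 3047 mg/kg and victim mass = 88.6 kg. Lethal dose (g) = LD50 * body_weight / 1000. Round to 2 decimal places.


Lethal dose calculation:
Lethal dose = LD50 * body_weight / 1000
= 3047 * 88.6 / 1000
= 269964.2 / 1000
= 269.96 g

269.96


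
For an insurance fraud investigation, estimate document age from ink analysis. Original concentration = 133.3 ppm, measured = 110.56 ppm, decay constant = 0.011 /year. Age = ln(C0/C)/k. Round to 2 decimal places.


Document age estimation:
C0/C = 133.3 / 110.56 = 1.20568
ln(C0/C) = 0.187044
t = 0.187044 / 0.011 = 17.00 years

17.00


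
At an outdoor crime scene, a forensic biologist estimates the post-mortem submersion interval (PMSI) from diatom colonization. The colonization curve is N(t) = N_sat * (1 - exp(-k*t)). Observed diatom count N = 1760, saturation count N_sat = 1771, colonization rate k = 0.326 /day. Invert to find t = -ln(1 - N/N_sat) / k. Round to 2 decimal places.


PMSI from diatom colonization curve:
N / N_sat = 1760 / 1771 = 0.993789
1 - N/N_sat = 0.006211
ln(1 - N/N_sat) = -5.081433
t = -ln(1 - N/N_sat) / k = -(-5.081433) / 0.326 = 15.59 days

15.59


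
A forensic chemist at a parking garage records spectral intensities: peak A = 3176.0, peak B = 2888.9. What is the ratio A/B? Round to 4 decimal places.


Spectral peak ratio:
Peak A = 3176.0 counts
Peak B = 2888.9 counts
Ratio = 3176.0 / 2888.9 = 1.0994

1.0994


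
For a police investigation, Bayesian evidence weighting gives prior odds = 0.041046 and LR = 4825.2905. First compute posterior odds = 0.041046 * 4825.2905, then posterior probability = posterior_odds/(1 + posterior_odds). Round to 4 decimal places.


Bayesian evidence evaluation:
Posterior odds = prior_odds * LR = 0.041046 * 4825.2905 = 198.0589
Posterior probability = posterior_odds / (1 + posterior_odds)
= 198.0589 / (1 + 198.0589)
= 198.0589 / 199.0589
= 0.9950

0.9950


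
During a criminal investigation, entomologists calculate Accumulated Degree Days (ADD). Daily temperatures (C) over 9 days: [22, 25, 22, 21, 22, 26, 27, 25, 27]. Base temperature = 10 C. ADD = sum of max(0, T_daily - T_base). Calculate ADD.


Computing ADD day by day:
Day 1: max(0, 22 - 10) = 12
Day 2: max(0, 25 - 10) = 15
Day 3: max(0, 22 - 10) = 12
Day 4: max(0, 21 - 10) = 11
Day 5: max(0, 22 - 10) = 12
Day 6: max(0, 26 - 10) = 16
Day 7: max(0, 27 - 10) = 17
Day 8: max(0, 25 - 10) = 15
Day 9: max(0, 27 - 10) = 17
Total ADD = 127

127


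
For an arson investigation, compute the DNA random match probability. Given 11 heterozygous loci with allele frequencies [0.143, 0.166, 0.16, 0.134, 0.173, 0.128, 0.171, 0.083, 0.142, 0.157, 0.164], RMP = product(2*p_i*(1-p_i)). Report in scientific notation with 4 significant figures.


Computing RMP for 11 loci:
Locus 1: 2 * 0.143 * 0.857 = 0.245102
Locus 2: 2 * 0.166 * 0.834 = 0.276888
Locus 3: 2 * 0.16 * 0.84 = 0.2688
Locus 4: 2 * 0.134 * 0.866 = 0.232088
Locus 5: 2 * 0.173 * 0.827 = 0.286142
Locus 6: 2 * 0.128 * 0.872 = 0.223232
Locus 7: 2 * 0.171 * 0.829 = 0.283518
Locus 8: 2 * 0.083 * 0.917 = 0.152222
Locus 9: 2 * 0.142 * 0.858 = 0.243672
Locus 10: 2 * 0.157 * 0.843 = 0.264702
Locus 11: 2 * 0.164 * 0.836 = 0.274208
RMP = 2.064e-07

2.064e-07


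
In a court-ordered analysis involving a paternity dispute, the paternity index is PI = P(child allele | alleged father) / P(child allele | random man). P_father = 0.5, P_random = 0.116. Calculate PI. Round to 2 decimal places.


Paternity Index calculation:
PI = P(allele|father) / P(allele|random)
PI = 0.5 / 0.116
PI = 4.31

4.31


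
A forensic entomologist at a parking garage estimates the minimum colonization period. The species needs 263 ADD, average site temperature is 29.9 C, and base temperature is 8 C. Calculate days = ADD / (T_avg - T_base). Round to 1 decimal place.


Insect development time:
Effective temperature = avg_temp - T_base = 29.9 - 8 = 21.9 C
Days = ADD / effective_temp = 263 / 21.9 = 12.0 days

12.0


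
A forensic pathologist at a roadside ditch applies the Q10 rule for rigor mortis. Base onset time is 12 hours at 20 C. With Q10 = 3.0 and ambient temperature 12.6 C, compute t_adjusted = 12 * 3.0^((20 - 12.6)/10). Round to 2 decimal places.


Rigor mortis time adjustment:
Exponent = (T_ref - T_actual) / 10 = (20 - 12.6) / 10 = 0.74
Q10 factor = 3.0^0.74 = 2.2546
t_adjusted = 12 * 2.2546 = 27.06 hours

27.06


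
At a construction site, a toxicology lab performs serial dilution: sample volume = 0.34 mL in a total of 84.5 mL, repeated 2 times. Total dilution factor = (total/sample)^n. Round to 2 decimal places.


Dilution factor calculation:
Single dilution = V_total / V_sample = 84.5 / 0.34 ≈ 248.529412
Number of dilutions = 2
Total DF = (84.5 / 0.34)^2 (full precision, rounded at the end) = 61766.87

61766.87


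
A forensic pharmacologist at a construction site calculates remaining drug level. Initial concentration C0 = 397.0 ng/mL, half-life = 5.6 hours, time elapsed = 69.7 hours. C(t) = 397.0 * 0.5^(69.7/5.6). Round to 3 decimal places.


Drug concentration decay:
Number of half-lives = t / t_half = 69.7 / 5.6 = 12.446429
Decay factor = 0.5^12.446429 = 0.00017916
C(t) = 397.0 * 0.00017916 = 0.071 ng/mL

0.071


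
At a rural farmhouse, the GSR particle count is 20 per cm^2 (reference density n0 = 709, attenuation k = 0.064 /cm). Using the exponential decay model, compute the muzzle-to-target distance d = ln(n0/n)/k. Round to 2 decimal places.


GSR distance calculation:
n0/n = 709 / 20 = 35.45
ln(n0/n) = 3.568123
d = 3.568123 / 0.064 = 55.75 cm

55.75


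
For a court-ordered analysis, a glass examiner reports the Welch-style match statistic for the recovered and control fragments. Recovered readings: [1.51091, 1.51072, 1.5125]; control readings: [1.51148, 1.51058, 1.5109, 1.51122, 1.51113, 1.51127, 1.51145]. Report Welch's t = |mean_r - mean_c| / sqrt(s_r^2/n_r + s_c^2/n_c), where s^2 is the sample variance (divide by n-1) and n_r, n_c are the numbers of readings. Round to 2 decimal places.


Welch's t-criterion for glass RI comparison:
Recovered mean = sum / n_r = 4.53413 / 3 = 1.5113767
Control mean = sum / n_c = 10.57803 / 7 = 1.5111471
Recovered sample variance s_r^2 = 9.55433e-07
Control sample variance s_c^2 = 1.0099e-07
Welch SE (unpooled) = sqrt(s_r^2/n_r + s_c^2/n_c) = sqrt(3.18478e-07 + 1.44272e-08) = sqrt(3.32905e-07) = 0.000576979
|mean_r - mean_c| = 0.000229524
t = 0.000229524 / 0.000576979 = 0.40

0.40


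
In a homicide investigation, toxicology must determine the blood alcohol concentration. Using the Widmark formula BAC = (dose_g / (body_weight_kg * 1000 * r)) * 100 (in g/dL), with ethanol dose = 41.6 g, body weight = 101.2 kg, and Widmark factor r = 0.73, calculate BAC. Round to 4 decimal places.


Applying the Widmark formula:
BAC = (dose_g / (body_wt * 1000 * r)) * 100
Denominator = 101.2 * 1000 * 0.73 = 73876
BAC = (41.6 / 73876) * 100
BAC = 0.0563 g/dL

0.0563


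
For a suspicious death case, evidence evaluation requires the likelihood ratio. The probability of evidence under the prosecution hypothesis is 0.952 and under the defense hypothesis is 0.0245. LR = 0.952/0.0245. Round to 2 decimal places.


Likelihood ratio calculation:
LR = P(E|Hp) / P(E|Hd)
LR = 0.952 / 0.0245
LR = 38.86

38.86


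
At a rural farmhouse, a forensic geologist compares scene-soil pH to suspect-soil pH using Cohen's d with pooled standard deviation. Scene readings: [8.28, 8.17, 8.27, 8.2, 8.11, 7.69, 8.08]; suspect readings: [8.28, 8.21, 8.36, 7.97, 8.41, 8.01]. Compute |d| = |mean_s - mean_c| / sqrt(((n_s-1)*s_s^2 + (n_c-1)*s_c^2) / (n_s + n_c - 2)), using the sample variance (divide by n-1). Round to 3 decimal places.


Pooled-variance Cohen's d for soil pH comparison:
Scene mean = 56.8 / 7 = 8.114286
Suspect mean = 49.24 / 6 = 8.206667
Scene sample variance s_s^2 = 0.040562
Suspect sample variance s_c^2 = 0.032987
Pooled variance = ((n_s-1)*s_s^2 + (n_c-1)*s_c^2) / (n_s + n_c - 2) = 0.037119
Pooled SD = sqrt(0.037119) = 0.192663
Mean difference = -0.092381
|d| = |-0.092381| / 0.192663 = 0.479

0.479


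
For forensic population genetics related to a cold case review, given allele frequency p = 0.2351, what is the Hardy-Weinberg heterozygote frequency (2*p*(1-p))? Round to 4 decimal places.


Hardy-Weinberg heterozygote frequency:
q = 1 - p = 1 - 0.2351 = 0.7649
2pq = 2 * 0.2351 * 0.7649 = 0.3597

0.3597


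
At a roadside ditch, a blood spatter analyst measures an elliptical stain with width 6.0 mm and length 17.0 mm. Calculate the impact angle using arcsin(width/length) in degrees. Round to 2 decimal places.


Blood spatter impact angle calculation:
width / length = 6.0 / 17.0 = 0.352941
angle = arcsin(0.352941)
angle = 20.67 degrees

20.67


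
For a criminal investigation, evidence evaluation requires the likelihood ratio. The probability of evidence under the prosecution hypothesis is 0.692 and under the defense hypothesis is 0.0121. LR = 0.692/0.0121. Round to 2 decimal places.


Likelihood ratio calculation:
LR = P(E|Hp) / P(E|Hd)
LR = 0.692 / 0.0121
LR = 57.19

57.19


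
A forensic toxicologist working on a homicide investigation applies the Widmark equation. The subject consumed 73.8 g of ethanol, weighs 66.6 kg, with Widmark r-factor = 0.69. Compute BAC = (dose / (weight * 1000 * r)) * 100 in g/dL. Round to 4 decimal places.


Applying the Widmark formula:
BAC = (dose_g / (body_wt * 1000 * r)) * 100
Denominator = 66.6 * 1000 * 0.69 = 45954
BAC = (73.8 / 45954) * 100
BAC = 0.1606 g/dL

0.1606


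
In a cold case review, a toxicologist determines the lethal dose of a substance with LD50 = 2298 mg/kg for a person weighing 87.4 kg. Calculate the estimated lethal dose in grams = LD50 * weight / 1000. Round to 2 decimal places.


Lethal dose calculation:
Lethal dose = LD50 * body_weight / 1000
= 2298 * 87.4 / 1000
= 200845.2 / 1000
= 200.85 g

200.85


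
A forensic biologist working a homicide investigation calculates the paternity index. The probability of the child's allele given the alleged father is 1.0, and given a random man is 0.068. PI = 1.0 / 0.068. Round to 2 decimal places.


Paternity Index calculation:
PI = P(allele|father) / P(allele|random)
PI = 1.0 / 0.068
PI = 14.71

14.71


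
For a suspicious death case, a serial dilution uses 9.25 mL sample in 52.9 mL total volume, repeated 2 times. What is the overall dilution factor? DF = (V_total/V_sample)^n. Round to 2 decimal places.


Dilution factor calculation:
Single dilution = V_total / V_sample = 52.9 / 9.25 ≈ 5.718919
Number of dilutions = 2
Total DF = (52.9 / 9.25)^2 (full precision, rounded at the end) = 32.71

32.71


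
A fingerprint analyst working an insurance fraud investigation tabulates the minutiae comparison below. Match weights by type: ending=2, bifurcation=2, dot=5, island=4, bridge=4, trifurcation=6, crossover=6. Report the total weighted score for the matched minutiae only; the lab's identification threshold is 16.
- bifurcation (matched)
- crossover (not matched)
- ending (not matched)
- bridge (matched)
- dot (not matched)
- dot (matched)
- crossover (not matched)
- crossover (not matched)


Weighted minutiae match score:
  bifurcation: matched, +2 (running total 2)
  crossover: not matched, +0
  ending: not matched, +0
  bridge: matched, +4 (running total 6)
  dot: not matched, +0
  dot: matched, +5 (running total 11)
  crossover: not matched, +0
  crossover: not matched, +0
Total score = 11
Threshold = 16; verdict = inconclusive

11


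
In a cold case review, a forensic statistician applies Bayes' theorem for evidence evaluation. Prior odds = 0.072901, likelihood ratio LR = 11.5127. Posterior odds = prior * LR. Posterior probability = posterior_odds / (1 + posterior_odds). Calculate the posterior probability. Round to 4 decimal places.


Bayesian evidence evaluation:
Posterior odds = prior_odds * LR = 0.072901 * 11.5127 = 0.8392873
Posterior probability = posterior_odds / (1 + posterior_odds)
= 0.8392873 / (1 + 0.8392873)
= 0.8392873 / 1.8392873
= 0.4563

0.4563


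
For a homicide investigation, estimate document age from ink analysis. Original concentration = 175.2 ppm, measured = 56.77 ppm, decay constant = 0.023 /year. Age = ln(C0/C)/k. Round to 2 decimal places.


Document age estimation:
C0/C = 175.2 / 56.77 = 3.086137
ln(C0/C) = 1.12692
t = 1.12692 / 0.023 = 49.00 years

49.00


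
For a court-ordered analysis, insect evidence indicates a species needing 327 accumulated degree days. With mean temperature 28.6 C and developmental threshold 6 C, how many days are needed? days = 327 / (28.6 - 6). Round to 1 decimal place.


Insect development time:
Effective temperature = avg_temp - T_base = 28.6 - 6 = 22.6 C
Days = ADD / effective_temp = 327 / 22.6 = 14.5 days

14.5


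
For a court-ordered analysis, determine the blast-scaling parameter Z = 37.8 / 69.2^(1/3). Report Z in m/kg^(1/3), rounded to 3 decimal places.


Scaled distance calculation:
W^(1/3) = 69.2^(1/3) = 4.105525
Z = R / W^(1/3) = 37.8 / 4.105525
Z = 9.207 m/kg^(1/3)

9.207


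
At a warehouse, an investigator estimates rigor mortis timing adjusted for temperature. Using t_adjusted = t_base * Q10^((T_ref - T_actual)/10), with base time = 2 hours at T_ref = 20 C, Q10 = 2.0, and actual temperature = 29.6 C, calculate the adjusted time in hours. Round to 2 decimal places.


Rigor mortis time adjustment:
Exponent = (T_ref - T_actual) / 10 = (20 - 29.6) / 10 = -0.96
Q10 factor = 2.0^-0.96 = 0.51406
t_adjusted = 2 * 0.51406 = 1.03 hours

1.03


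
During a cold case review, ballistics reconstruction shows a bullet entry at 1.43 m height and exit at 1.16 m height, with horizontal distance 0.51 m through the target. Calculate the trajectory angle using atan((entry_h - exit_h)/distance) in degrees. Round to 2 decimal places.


Bullet trajectory angle:
Height difference = 1.43 - 1.16 = 0.27 m
angle = atan(0.27 / 0.51)
angle = atan(0.529412)
angle = 27.90 degrees

27.90


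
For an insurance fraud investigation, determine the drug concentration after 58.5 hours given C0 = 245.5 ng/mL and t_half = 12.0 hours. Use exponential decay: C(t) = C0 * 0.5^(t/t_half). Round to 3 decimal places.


Drug concentration decay:
Number of half-lives = t / t_half = 58.5 / 12.0 = 4.875
Decay factor = 0.5^4.875 = 0.03407837
C(t) = 245.5 * 0.03407837 = 8.366 ng/mL

8.366


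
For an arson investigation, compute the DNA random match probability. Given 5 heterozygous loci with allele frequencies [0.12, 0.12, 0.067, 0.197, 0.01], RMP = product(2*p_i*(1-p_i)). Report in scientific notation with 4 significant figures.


Computing RMP for 5 loci:
Locus 1: 2 * 0.12 * 0.88 = 0.2112
Locus 2: 2 * 0.12 * 0.88 = 0.2112
Locus 3: 2 * 0.067 * 0.933 = 0.125022
Locus 4: 2 * 0.197 * 0.803 = 0.316382
Locus 5: 2 * 0.01 * 0.99 = 0.0198
RMP = 3.493e-05

3.493e-05


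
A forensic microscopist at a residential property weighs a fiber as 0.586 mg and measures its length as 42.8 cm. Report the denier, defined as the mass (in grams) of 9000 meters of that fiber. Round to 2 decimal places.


Denier calculation:
Mass in grams = 0.586 mg / 1000 = 0.000586 g
Length in meters = 42.8 cm / 100 = 0.428 m
Linear density = mass / length = 0.000586 / 0.428 = 0.00136916 g/m
Denier = (g/m) * 9000 = 0.00136916 * 9000 = 12.32

12.32


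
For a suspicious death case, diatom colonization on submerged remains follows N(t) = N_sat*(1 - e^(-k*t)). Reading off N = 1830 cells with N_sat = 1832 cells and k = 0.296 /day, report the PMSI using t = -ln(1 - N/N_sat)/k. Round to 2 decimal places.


PMSI from diatom colonization curve:
N / N_sat = 1830 / 1832 = 0.998908
1 - N/N_sat = 0.001092
ln(1 - N/N_sat) = -6.819744
t = -ln(1 - N/N_sat) / k = -(-6.819744) / 0.296 = 23.04 days

23.04


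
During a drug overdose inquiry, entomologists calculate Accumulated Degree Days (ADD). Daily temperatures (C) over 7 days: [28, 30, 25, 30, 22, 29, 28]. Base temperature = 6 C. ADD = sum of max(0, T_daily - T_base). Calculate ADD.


Computing ADD day by day:
Day 1: max(0, 28 - 6) = 22
Day 2: max(0, 30 - 6) = 24
Day 3: max(0, 25 - 6) = 19
Day 4: max(0, 30 - 6) = 24
Day 5: max(0, 22 - 6) = 16
Day 6: max(0, 29 - 6) = 23
Day 7: max(0, 28 - 6) = 22
Total ADD = 150

150


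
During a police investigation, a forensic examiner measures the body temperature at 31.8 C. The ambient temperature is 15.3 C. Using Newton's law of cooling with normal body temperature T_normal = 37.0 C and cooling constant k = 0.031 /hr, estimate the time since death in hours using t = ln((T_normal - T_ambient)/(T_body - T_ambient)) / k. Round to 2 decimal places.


Using Newton's law of cooling:
t = ln((T_normal - T_ambient) / (T_body - T_ambient)) / k
T_normal - T_ambient = 21.7
T_body - T_ambient = 16.5
Ratio = 1.315152
ln(ratio) = 0.273952
t = 0.273952 / 0.031 = 8.84 hours

8.84


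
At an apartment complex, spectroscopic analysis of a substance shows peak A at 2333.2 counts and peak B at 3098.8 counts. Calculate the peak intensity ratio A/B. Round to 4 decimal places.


Spectral peak ratio:
Peak A = 2333.2 counts
Peak B = 3098.8 counts
Ratio = 2333.2 / 3098.8 = 0.7529

0.7529


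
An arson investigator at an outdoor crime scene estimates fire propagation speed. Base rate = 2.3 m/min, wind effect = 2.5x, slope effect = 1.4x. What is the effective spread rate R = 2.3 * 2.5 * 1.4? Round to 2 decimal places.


Fire spread rate calculation:
R = R0 * wind_factor * slope_factor
= 2.3 * 2.5 * 1.4
= 5.75 * 1.4
= 8.05 m/min

8.05


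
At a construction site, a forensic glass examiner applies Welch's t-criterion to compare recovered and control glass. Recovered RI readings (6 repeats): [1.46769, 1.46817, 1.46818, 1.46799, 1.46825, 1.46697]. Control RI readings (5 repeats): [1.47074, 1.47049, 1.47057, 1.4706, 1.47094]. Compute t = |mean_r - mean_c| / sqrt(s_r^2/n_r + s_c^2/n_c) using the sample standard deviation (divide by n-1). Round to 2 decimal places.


Welch's t-criterion for glass RI comparison:
Recovered mean = sum / n_r = 8.80725 / 6 = 1.467875
Control mean = sum / n_c = 7.35334 / 5 = 1.470668
Recovered sample variance s_r^2 = 2.3743e-07
Control sample variance s_c^2 = 3.127e-08
Welch SE (unpooled) = sqrt(s_r^2/n_r + s_c^2/n_c) = sqrt(3.95717e-08 + 6.254e-09) = sqrt(4.58257e-08) = 0.000214069
|mean_r - mean_c| = 0.002793
t = 0.002793 / 0.000214069 = 13.05

13.05


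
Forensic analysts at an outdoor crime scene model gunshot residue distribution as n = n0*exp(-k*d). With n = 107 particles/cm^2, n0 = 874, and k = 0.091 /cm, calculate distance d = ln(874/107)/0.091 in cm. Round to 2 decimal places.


GSR distance calculation:
n0/n = 874 / 107 = 8.168224
ln(n0/n) = 2.100252
d = 2.100252 / 0.091 = 23.08 cm

23.08


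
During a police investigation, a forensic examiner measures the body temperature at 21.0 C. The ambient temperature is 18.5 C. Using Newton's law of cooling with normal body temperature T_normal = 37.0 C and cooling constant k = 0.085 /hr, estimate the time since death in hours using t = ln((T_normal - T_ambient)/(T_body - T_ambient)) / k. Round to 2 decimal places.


Using Newton's law of cooling:
t = ln((T_normal - T_ambient) / (T_body - T_ambient)) / k
T_normal - T_ambient = 18.5
T_body - T_ambient = 2.5
Ratio = 7.4
ln(ratio) = 2.00148
t = 2.00148 / 0.085 = 23.55 hours

23.55
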